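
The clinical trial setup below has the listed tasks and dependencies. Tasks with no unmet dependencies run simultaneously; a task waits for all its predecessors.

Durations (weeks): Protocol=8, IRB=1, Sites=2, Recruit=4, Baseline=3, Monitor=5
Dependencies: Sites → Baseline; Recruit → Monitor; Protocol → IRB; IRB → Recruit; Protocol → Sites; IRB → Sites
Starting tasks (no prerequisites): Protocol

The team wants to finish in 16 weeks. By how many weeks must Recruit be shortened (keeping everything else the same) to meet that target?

2

Current finish: 18 weeks; target: 16.
Recruit is on every critical path, so each week cut from Recruit cuts the finish by one (this holds down to a finish of 15).
Need 18 − 16 = 2 weeks off Recruit → Recruit becomes 2 weeks, finish becomes 16.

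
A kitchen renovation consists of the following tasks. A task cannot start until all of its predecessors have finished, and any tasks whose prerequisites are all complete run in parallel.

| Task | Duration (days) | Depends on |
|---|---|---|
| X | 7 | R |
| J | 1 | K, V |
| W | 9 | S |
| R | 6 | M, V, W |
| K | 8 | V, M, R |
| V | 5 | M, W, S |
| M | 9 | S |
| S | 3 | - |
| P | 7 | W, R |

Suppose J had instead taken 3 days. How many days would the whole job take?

Actual critical path: S→W→V→R→K→J = 3+9+5+6+8+1 = 32 ⇒ 32 days.
J lies on that path, so at 3 days the path becomes 34 days.
The critical path is still S→W→V→R→K→J; finish is now 34 days.

34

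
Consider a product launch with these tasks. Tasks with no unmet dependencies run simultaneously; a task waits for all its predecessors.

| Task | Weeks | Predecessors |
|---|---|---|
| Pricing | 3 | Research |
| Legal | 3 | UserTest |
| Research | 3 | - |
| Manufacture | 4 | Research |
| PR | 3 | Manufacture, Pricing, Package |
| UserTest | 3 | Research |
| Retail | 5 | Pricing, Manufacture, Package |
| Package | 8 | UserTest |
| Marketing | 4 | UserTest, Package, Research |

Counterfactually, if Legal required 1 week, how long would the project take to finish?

Actual critical path: Research→UserTest→Package→Retail = 3+3+8+5 = 19 ⇒ 19 weeks.
Legal is off the critical path — its longest chain is 9 weeks, giving 10 of slack.
That remains the longest chain; total 19 weeks.

19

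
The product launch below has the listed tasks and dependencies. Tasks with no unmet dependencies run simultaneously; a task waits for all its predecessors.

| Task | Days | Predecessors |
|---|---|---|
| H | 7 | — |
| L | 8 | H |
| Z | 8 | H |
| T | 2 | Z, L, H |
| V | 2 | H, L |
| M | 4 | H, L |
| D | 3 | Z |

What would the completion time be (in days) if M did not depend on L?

18

Before: longest chain H→L→M = 7+8+4 = 19, finish 19.
Without L→M, M's earliest start moves from 15 to 7.
The longest chain is now H→Z→D = 7+8+3 = 18, so the job takes 18 days.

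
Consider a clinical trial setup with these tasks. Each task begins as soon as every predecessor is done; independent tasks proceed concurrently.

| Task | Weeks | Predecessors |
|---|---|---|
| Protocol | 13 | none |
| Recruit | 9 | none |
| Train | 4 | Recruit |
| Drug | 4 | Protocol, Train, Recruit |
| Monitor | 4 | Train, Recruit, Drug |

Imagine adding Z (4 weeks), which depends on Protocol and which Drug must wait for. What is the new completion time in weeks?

25

Originally the job takes 21 weeks.
With Z inserted, Drug now waits for max(Protocol, Train, Recruit, Z).
New critical path: Protocol→Z→Drug→Monitor = 13+4+4+4 = 25 ⇒ 25 weeks.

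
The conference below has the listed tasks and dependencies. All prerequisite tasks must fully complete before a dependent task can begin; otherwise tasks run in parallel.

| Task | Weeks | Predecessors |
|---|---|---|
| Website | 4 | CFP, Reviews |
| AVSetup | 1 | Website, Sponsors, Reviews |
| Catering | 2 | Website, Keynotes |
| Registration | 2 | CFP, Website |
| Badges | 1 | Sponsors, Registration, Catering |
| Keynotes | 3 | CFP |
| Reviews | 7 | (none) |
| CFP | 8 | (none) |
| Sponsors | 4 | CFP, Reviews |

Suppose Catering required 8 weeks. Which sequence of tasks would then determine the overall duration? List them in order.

Actual critical path: CFP→Website→Catering→Badges = 8+4+2+1 = 15 ⇒ 15 weeks.
Since Catering is critical, the +6 change carries straight to that chain (now 21 weeks).
That remains the longest chain; total 21 weeks.

CFP, Website, Catering, Badges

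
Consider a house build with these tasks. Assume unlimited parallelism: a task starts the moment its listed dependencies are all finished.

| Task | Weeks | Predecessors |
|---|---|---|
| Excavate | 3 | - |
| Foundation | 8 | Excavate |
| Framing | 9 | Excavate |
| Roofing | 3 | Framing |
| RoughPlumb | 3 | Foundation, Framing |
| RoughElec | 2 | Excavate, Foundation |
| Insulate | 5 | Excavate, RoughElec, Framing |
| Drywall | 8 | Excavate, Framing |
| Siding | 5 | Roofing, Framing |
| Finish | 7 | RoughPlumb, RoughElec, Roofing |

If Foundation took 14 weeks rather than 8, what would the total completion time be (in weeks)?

27

Critical path before the change: Excavate→Framing→Roofing→Finish = 3+9+3+7 = 22 giving 22 weeks.
Foundation is off the critical path — its longest chain is 21 weeks, giving 1 of slack.
The binding chain switches to Excavate→Foundation→RoughPlumb→Finish = 3+14+3+7 = 27; finish 27 weeks.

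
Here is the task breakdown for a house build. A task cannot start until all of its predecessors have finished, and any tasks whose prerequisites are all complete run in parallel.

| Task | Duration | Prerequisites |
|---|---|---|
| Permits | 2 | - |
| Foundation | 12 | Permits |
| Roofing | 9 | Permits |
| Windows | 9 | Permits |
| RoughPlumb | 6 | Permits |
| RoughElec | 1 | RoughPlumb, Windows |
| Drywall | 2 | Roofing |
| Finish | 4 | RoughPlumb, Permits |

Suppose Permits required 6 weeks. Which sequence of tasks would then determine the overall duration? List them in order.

Permits, Foundation

Critical path before the change: Permits→Foundation = 2+12 = 14 giving 14 weeks.
Permits is on the critical path; changing it to 6 makes that path 18 weeks.
The critical path is still Permits→Foundation; finish is now 18 weeks.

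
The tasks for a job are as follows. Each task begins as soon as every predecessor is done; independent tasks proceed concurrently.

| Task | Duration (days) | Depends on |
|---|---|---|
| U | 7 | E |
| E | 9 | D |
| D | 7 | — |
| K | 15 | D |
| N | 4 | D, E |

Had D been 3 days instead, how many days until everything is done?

19

Critical path before the change: D→E→U = 7+9+7 = 23 giving 23 days.
D lies on that path, so at 3 days the path becomes 19 days.
No other chain overtakes it, so the finish is 19 days.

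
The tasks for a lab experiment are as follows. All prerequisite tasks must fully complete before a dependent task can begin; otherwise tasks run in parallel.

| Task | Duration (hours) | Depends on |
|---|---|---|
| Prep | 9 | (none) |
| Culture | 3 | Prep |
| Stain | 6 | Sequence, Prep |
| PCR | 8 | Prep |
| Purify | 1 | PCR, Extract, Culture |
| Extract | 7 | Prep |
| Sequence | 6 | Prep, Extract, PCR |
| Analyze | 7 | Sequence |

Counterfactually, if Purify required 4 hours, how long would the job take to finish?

Critical path before the change: Prep→PCR→Sequence→Analyze = 9+8+6+7 = 30 giving 30 hours.
Purify has 12 hours of float (longest path through it is 18).
The critical path is still Prep→PCR→Sequence→Analyze; finish is now 30 hours.

30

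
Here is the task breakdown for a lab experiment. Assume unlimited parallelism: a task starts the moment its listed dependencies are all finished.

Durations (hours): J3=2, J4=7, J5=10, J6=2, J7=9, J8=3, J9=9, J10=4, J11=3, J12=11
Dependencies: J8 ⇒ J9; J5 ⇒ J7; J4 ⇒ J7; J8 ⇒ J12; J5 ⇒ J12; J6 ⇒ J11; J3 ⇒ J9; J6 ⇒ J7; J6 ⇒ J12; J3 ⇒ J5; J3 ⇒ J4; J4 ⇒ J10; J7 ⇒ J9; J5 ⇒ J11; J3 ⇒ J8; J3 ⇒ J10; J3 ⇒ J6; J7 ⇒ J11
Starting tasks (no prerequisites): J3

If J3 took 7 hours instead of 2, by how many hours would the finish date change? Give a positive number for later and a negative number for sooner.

Baseline: J3→J5→J7→J9 = 2+10+9+9 = 30 → 30 hours.
J3 is on the critical path; changing it to 7 makes that path 35 hours.
The critical path is still J3→J5→J7→J9; finish is now 35 hours.
Change in finish: 35 − 30 = +5 hours.

5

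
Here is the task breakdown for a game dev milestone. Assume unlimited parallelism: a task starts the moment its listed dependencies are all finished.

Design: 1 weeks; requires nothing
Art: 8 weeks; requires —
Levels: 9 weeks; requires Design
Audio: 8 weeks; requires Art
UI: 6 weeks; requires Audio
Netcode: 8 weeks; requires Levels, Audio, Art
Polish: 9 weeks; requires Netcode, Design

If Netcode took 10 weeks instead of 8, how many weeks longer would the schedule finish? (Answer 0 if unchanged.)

2

As given, the longest chain is Art→Audio→Netcode→Polish = 8+8+8+9 = 33, so the finish is 33 weeks.
Netcode lies on that path, so at 10 weeks the path becomes 35 weeks.
The critical path is still Art→Audio→Netcode→Polish; finish is now 35 weeks.
Change in finish: 35 − 33 = +2 weeks.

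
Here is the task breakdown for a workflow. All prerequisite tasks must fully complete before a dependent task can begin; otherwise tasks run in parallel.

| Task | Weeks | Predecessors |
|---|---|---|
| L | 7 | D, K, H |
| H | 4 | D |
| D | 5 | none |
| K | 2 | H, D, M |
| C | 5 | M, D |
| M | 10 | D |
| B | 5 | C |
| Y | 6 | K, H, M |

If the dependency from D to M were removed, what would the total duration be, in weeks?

20

Before: longest chain D→M→C→B = 5+10+5+5 = 25, finish 25.
Without D→M, M's earliest start moves from 5 to 0.
After: M→C→B = 10+5+5 = 20 → 20 weeks.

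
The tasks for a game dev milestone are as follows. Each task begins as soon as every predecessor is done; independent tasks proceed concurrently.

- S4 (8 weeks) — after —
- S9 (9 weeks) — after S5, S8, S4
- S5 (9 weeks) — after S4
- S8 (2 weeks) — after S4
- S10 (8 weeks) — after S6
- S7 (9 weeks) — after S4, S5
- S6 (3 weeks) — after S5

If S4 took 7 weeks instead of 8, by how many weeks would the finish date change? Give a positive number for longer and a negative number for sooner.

The binding path is S4→S5→S6→S10 = 8+9+3+8 = 28; finish at 28 weeks.
S4 lies on that path, so at 7 weeks the path becomes 27 weeks.
The critical path is still S4→S5→S6→S10; finish is now 27 weeks.
Change in finish: 27 − 28 = -1 weeks.

-1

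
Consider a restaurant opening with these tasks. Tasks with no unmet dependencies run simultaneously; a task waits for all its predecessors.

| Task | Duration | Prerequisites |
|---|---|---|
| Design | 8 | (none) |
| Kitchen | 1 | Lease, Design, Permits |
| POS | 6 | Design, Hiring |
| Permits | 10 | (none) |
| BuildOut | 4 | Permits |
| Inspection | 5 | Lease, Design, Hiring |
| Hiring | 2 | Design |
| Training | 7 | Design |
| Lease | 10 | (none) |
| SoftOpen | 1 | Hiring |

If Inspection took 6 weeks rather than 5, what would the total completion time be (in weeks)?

16

Actual critical path: Design→Hiring→POS = 8+2+6 = 16 ⇒ 16 weeks.
The longest path through Inspection is only 15 weeks, so Inspection has float 1.
Now Lease→Inspection = 10+6 = 16 is longest, so the finish becomes 16 weeks.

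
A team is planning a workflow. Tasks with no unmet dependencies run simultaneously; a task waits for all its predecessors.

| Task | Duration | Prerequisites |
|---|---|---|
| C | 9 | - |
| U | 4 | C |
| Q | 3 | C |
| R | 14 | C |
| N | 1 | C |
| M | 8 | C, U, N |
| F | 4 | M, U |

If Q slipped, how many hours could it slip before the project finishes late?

C→U→M→F = 9+4+8+4 = 25 sets the makespan at 25 hours.
The longest chain containing Q totals 12 hours.
So Q can slip 25 − 12 = 13 hours.

13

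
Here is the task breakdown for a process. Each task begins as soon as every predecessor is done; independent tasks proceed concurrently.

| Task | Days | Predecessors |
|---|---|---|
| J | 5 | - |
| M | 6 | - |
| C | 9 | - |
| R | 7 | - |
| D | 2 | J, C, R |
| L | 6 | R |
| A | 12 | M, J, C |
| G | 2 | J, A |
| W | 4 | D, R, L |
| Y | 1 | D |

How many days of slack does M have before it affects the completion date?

3

Critical path: C→A→G = 9+12+2 = 23, so the finish is 23 days.
Longest path through M: 20 days (earliest finish 6, latest finish 9).
Slack of M = 3 − 0 = 3 days.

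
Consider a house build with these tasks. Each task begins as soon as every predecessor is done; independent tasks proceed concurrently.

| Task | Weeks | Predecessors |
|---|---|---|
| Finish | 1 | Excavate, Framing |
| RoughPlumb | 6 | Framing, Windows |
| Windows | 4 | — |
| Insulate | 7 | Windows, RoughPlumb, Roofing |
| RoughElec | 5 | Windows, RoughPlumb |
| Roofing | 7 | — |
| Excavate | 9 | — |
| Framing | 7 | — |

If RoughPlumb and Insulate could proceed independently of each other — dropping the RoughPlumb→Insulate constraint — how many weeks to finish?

18

Original critical path: Framing→RoughPlumb→Insulate = 7+6+7 = 20 ⇒ 20 weeks.
Without RoughPlumb→Insulate, Insulate's earliest start moves from 13 to 7.
New critical path: Framing→RoughPlumb→RoughElec = 7+6+5 = 18 ⇒ 18 weeks.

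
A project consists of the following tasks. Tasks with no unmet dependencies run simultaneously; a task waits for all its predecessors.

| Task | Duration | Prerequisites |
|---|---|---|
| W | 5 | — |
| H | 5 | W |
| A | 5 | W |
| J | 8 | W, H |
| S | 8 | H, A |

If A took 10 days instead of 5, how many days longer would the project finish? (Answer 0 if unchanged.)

The binding path is W→A→S = 5+5+8 = 18; finish at 18 days.
A is on the critical path; changing it to 10 makes that path 23 days.
The critical path is still W→A→S; finish is now 23 days.
Change in finish: 23 − 18 = +5 days.

5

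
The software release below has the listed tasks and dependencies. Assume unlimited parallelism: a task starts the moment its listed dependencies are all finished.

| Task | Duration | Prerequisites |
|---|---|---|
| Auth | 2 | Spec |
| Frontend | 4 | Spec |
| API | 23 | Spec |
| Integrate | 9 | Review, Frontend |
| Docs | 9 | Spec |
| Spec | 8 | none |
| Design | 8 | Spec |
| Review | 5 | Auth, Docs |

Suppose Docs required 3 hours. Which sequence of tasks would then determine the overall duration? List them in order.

Spec, API

Baseline: Spec→Docs→Review→Integrate = 8+9+5+9 = 31 → 31 hours.
Docs lies on that path, so at 3 hours the path becomes 25 hours.
The binding chain switches to Spec→API = 8+23 = 31; finish 31 hours.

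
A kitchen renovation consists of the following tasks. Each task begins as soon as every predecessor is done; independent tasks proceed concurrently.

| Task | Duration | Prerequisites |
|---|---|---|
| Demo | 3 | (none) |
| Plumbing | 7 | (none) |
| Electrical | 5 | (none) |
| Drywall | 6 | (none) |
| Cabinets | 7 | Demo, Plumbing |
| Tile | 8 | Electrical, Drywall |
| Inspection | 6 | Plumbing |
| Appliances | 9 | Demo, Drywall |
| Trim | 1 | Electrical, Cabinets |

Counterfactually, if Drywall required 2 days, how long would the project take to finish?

Actual critical path: Drywall→Appliances = 6+9 = 15 ⇒ 15 days.
Since Drywall is critical, the -4 change carries straight to that chain (now 11 days).
New critical path: Plumbing→Cabinets→Trim = 7+7+1 = 15 ⇒ 15 days.

15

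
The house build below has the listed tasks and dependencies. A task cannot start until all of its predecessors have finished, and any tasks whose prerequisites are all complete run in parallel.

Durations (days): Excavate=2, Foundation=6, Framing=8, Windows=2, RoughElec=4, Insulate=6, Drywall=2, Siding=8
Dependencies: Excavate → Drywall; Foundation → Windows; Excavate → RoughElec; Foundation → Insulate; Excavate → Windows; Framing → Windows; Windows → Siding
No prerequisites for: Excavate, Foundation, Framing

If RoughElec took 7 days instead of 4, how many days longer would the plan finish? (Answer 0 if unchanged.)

0

Critical path before the change: Framing→Windows→Siding = 8+2+8 = 18 giving 18 days.
RoughElec has 12 days of float (longest path through it is 6).
No other chain overtakes it, so the finish is 18 days.
Change in finish: 18 − 18 = +0 days.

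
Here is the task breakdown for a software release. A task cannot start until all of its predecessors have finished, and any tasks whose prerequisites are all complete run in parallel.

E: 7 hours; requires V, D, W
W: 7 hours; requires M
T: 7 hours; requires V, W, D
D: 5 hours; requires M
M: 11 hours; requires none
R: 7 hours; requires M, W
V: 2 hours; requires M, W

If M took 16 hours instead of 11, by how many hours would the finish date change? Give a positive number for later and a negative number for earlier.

5

The binding path is M→W→V→E = 11+7+2+7 = 27; finish at 27 hours.
M is on the critical path; changing it to 16 makes that path 32 hours.
No other chain overtakes it, so the finish is 32 hours.
Change in finish: 32 − 27 = +5 hours.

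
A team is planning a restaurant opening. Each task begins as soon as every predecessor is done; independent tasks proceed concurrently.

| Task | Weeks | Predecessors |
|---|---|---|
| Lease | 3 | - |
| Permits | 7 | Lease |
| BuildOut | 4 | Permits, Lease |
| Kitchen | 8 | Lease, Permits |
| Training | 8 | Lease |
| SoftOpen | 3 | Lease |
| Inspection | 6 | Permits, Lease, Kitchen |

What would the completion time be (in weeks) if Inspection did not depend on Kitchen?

18

With the dependency in place, Lease→Permits→Kitchen→Inspection = 3+7+8+6 = 24 sets the finish at 24 weeks.
Without Kitchen→Inspection, Inspection's earliest start moves from 18 to 10.
New critical path: Lease→Permits→Kitchen = 3+7+8 = 18 ⇒ 18 weeks.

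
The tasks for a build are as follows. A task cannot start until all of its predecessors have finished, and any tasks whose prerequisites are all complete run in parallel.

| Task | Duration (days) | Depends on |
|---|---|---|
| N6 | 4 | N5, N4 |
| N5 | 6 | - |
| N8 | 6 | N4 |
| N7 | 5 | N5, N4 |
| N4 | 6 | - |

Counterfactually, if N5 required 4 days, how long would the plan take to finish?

12

Baseline: N4→N8 = 6+6 = 12 → 12 days.
The longest path through N5 is only 11 days, so N5 has float 1.
The critical path is still N4→N8; finish is now 12 days.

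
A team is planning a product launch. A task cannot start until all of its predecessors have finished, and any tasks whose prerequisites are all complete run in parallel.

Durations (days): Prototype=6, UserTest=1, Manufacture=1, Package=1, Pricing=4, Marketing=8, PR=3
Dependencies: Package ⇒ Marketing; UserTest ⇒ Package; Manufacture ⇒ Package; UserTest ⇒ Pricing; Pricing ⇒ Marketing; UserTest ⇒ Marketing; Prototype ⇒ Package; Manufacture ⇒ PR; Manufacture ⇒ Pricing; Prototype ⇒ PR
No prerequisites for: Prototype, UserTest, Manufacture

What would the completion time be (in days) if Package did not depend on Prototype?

13

Before: longest chain Prototype→Package→Marketing = 6+1+8 = 15, finish 15.
Without Prototype→Package, Package's earliest start moves from 6 to 1.
The longest chain is now UserTest→Pricing→Marketing = 1+4+8 = 13, so the product launch takes 13 days.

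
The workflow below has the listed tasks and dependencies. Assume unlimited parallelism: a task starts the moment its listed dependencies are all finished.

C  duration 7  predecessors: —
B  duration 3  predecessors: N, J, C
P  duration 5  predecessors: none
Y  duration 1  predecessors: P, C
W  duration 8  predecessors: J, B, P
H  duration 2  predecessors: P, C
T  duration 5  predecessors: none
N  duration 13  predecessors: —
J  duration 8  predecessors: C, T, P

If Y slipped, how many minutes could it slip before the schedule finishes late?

18

The longest chain is C→J→B→W = 7+8+3+8 = 26; overall finish 26 minutes.
Longest path through Y: 8 minutes (earliest finish 8, latest finish 26).
Float = 26 − 8 = 18.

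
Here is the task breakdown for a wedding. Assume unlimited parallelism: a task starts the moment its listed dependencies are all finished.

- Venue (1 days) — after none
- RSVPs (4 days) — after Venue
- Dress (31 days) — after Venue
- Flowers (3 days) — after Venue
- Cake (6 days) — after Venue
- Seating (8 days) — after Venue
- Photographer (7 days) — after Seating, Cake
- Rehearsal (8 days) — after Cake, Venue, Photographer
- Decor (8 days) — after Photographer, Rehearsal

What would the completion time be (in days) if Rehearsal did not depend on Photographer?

32

Before: longest chain Venue→Dress = 1+31 = 32, finish 32.
Without Photographer→Rehearsal, Rehearsal's earliest start moves from 16 to 7.
After: Venue→Dress = 1+31 = 32 → 32 days.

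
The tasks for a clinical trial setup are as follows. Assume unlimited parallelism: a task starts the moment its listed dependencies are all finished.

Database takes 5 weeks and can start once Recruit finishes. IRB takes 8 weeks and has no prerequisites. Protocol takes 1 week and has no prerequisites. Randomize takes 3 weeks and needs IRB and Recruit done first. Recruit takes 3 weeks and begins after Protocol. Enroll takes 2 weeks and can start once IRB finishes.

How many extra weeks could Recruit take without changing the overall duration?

2

Critical path: IRB→Randomize = 8+3 = 11, so the finish is 11 weeks.
Longest path through Recruit: 9 weeks (earliest finish 4, latest finish 6).
So Recruit can slip 6 − 4 = 2 weeks.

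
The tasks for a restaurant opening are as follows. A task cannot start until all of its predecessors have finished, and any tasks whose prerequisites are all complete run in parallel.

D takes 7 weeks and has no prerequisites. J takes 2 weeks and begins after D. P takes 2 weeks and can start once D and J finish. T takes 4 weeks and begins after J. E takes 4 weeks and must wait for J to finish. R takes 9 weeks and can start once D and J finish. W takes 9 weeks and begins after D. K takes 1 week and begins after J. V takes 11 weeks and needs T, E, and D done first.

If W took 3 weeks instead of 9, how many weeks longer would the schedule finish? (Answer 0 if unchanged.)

0

Critical path before the change: D→J→T→V = 7+2+4+11 = 24 giving 24 weeks.
W has 8 weeks of float (longest path through it is 16).
That remains the longest chain; total 24 weeks.
Change in finish: 24 − 24 = +0 weeks.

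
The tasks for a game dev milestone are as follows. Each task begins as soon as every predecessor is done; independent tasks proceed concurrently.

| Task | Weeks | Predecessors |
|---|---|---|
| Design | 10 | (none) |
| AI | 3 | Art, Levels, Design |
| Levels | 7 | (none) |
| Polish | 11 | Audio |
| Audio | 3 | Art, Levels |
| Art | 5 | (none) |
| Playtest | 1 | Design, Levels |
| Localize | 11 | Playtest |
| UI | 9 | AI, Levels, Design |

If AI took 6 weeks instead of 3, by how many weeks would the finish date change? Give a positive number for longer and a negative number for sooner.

3

As given, the longest chain is Design→AI→UI = 10+3+9 = 22, so the finish is 22 weeks.
AI is on the critical path; changing it to 6 makes that path 25 weeks.
That remains the longest chain; total 25 weeks.
Change in finish: 25 − 22 = +3 weeks.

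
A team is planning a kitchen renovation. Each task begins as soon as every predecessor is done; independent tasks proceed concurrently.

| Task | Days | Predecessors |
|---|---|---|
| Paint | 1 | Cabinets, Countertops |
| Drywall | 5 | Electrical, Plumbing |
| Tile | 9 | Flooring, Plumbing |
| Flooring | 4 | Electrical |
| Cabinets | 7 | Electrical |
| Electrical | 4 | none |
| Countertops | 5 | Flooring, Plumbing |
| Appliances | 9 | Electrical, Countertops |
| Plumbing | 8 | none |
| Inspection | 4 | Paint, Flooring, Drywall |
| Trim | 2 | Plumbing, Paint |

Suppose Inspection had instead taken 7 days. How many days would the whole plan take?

Critical path before the change: Plumbing→Countertops→Appliances = 8+5+9 = 22 giving 22 days.
The longest path through Inspection is only 18 days, so Inspection has float 4.
The critical path is still Plumbing→Countertops→Appliances; finish is now 22 days.

22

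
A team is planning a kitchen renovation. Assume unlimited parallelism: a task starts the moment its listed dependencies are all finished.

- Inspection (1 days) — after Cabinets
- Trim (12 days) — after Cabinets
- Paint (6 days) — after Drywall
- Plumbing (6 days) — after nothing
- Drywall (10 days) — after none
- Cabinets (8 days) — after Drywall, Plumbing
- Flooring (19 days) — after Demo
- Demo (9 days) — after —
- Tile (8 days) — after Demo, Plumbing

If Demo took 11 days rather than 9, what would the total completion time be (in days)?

30

As given, the longest chain is Drywall→Cabinets→Trim = 10+8+12 = 30, so the finish is 30 days.
Demo has 2 days of float (longest path through it is 28).
The binding chain switches to Demo→Flooring = 11+19 = 30; finish 30 days.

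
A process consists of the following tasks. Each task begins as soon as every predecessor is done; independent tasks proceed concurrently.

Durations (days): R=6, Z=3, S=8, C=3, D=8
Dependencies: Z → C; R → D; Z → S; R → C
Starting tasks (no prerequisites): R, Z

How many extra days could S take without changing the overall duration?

Critical path: R→D = 6+8 = 14, so the finish is 14 days.
S finishes as early as 11 and must finish by 14.
So S can slip 14 − 11 = 3 days.

3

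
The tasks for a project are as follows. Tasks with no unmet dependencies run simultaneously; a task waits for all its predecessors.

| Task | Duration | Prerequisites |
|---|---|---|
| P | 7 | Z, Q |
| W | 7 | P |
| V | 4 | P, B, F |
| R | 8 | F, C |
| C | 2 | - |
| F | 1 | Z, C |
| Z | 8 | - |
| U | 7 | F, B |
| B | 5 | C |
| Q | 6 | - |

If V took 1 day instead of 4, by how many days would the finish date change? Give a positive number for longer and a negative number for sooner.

Critical path before the change: Z→P→W = 8+7+7 = 22 giving 22 days.
V is off the critical path — its longest chain is 19 days, giving 3 of slack.
No other chain overtakes it, so the finish is 22 days.
Change in finish: 22 − 22 = +0 days.

0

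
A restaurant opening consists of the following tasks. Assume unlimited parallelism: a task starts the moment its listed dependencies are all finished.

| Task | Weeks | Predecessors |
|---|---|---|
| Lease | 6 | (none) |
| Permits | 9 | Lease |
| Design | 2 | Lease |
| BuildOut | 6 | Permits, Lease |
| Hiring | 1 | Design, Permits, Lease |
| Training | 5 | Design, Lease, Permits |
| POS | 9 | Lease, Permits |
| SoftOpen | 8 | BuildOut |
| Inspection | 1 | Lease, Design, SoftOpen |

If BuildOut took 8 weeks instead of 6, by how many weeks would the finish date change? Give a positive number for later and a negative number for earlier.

As given, the longest chain is Lease→Permits→BuildOut→SoftOpen→Inspection = 6+9+6+8+1 = 30, so the finish is 30 weeks.
BuildOut is on the critical path; changing it to 8 makes that path 32 weeks.
That remains the longest chain; total 32 weeks.
Change in finish: 32 − 30 = +2 weeks.

2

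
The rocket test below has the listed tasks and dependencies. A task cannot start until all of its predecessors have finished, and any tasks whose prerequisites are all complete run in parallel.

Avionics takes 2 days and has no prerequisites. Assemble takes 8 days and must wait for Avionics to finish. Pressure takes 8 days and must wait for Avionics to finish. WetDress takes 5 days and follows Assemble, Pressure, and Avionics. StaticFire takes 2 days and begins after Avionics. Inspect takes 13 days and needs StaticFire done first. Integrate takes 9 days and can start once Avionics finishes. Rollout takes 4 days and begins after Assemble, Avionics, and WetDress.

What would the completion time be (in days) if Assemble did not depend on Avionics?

19

Before: longest chain Avionics→Assemble→WetDress→Rollout = 2+8+5+4 = 19, finish 19.
Without Avionics→Assemble, Assemble's earliest start moves from 2 to 0.
The longest chain is now Avionics→Pressure→WetDress→Rollout = 2+8+5+4 = 19, so the job takes 19 days.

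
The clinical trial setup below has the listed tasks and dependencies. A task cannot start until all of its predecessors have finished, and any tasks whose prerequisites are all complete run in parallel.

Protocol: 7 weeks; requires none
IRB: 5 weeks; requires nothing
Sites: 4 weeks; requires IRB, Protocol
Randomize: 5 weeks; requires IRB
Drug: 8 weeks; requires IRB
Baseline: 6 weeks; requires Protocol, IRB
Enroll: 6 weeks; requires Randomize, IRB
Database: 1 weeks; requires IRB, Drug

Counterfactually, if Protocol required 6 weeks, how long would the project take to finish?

16

The binding path is IRB→Randomize→Enroll = 5+5+6 = 16; finish at 16 weeks.
Protocol is off the critical path — its longest chain is 13 weeks, giving 3 of slack.
The critical path is still IRB→Randomize→Enroll; finish is now 16 weeks.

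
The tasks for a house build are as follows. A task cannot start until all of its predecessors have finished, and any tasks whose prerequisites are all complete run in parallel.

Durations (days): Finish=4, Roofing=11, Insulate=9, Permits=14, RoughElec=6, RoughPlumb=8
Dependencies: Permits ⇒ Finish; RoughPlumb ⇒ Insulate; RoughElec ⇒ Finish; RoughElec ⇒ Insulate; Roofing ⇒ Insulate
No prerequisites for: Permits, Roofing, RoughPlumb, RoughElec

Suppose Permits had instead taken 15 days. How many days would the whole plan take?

Actual critical path: Roofing→Insulate = 11+9 = 20 ⇒ 20 days.
Permits is off the critical path — its longest chain is 18 days, giving 2 of slack.
That remains the longest chain; total 20 days.

20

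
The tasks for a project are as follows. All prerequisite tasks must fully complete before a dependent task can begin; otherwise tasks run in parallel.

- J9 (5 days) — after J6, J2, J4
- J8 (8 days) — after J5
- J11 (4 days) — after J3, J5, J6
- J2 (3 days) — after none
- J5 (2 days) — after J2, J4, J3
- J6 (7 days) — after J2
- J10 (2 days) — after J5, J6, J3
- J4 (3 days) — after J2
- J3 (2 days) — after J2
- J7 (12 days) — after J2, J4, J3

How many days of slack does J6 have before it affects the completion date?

The longest chain is J2→J4→J7 = 3+3+12 = 18; overall finish 18 days.
Longest path through J6: 15 days (earliest finish 10, latest finish 13).
So J6 can slip 13 − 10 = 3 days.

3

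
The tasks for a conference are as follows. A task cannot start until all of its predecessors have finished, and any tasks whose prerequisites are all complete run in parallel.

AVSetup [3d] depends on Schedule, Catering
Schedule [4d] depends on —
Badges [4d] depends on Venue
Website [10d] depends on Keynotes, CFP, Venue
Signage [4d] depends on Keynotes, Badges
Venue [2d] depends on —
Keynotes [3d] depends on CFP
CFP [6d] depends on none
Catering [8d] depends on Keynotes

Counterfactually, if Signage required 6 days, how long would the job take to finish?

Baseline: CFP→Keynotes→Catering→AVSetup = 6+3+8+3 = 20 → 20 days.
The longest path through Signage is only 13 days, so Signage has float 7.
The critical path is still CFP→Keynotes→Catering→AVSetup; finish is now 20 days.

20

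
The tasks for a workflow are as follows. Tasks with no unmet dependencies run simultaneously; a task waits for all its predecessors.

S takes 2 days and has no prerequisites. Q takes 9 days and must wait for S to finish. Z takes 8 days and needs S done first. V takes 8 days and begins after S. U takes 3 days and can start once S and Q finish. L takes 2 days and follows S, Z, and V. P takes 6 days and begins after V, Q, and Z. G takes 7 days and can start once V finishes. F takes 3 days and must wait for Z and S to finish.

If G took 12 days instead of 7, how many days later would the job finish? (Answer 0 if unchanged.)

5

Critical path before the change: S→V→G = 2+8+7 = 17 giving 17 days.
G lies on that path, so at 12 days the path becomes 22 days.
That remains the longest chain; total 22 days.
Change in finish: 22 − 17 = +5 days.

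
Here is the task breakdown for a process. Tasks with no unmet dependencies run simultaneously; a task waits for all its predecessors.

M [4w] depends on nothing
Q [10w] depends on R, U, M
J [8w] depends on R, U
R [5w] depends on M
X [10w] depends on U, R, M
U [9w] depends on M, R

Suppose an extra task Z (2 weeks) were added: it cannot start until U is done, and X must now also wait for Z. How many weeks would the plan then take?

30

Originally the plan takes 28 weeks.
With Z inserted, X now waits for max(U, R, M, Z).
New critical path: M→R→U→Z→X = 4+5+9+2+10 = 30 ⇒ 30 weeks.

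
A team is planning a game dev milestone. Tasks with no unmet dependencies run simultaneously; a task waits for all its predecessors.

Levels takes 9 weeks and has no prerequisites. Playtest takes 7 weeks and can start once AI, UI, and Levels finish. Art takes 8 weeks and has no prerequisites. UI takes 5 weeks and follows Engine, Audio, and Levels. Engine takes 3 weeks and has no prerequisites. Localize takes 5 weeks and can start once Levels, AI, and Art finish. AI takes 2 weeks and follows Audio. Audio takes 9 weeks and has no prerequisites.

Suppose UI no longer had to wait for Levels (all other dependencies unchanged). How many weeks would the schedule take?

21

Original critical path: Levels→UI→Playtest = 9+5+7 = 21 ⇒ 21 weeks.
Dropping Levels→UI doesn't change UI's earliest start (9); another predecessor still binds.
After: Audio→UI→Playtest = 9+5+7 = 21 → 21 weeks.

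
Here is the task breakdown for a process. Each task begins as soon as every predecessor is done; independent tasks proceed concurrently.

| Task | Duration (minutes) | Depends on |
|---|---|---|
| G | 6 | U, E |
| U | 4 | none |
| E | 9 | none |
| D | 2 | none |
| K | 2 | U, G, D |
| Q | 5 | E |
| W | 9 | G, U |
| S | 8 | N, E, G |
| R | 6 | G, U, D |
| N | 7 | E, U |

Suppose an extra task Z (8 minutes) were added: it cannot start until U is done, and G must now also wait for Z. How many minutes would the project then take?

27

Originally the project takes 24 minutes.
With Z inserted, G now waits for max(U, E, Z).
New critical path: U→Z→G→W = 4+8+6+9 = 27 ⇒ 27 minutes.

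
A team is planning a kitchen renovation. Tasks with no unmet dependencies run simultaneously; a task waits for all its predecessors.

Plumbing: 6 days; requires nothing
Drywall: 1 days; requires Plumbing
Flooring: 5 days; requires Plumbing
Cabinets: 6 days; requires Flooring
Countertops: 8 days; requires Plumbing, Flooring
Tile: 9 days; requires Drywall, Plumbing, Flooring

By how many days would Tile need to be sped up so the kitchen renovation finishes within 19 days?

Current finish: 20 days; target: 19.
Tile is on every critical path, so each day cut from Tile cuts the finish by one (this holds down to a finish of 19).
Need 20 − 19 = 1 day off Tile → Tile becomes 8 days, finish becomes 19.

1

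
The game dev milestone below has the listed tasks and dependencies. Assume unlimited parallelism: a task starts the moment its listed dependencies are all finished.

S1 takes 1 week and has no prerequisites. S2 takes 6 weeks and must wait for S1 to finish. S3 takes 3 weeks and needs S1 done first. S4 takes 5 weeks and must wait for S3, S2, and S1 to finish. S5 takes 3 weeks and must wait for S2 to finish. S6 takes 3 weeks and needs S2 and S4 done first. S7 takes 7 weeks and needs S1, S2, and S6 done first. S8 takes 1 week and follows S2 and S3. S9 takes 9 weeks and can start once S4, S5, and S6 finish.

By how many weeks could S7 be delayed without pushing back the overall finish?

Critical path: S1→S2→S4→S6→S9 = 1+6+5+3+9 = 24, so the finish is 24 weeks.
S7 finishes as early as 22 and must finish by 24.
Slack of S7 = 17 − 15 = 2 weeks.

2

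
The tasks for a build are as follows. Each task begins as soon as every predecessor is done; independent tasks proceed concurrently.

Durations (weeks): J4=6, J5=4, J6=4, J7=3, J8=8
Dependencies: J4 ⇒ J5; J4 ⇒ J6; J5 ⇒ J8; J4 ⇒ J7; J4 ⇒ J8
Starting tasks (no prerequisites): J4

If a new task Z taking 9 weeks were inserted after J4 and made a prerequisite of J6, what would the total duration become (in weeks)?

19

Originally the job takes 18 weeks.
With Z inserted, J6 now waits for max(J4, Z).
New critical path: J4→Z→J6 = 6+9+4 = 19 ⇒ 19 weeks.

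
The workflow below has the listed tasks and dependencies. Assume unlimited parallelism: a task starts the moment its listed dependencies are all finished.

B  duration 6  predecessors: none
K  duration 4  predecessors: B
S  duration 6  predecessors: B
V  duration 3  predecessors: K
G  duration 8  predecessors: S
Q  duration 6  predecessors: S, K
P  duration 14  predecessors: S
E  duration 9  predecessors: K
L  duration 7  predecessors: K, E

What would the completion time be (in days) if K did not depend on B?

26

Original critical path: B→K→E→L = 6+4+9+7 = 26 ⇒ 26 days.
Without B→K, K's earliest start moves from 6 to 0.
After: B→S→P = 6+6+14 = 26 → 26 days.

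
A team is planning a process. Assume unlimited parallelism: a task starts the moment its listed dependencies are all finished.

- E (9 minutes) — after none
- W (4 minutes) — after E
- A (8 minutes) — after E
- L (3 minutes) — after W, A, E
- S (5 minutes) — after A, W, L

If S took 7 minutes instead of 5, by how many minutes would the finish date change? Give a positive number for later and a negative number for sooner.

2

The binding path is E→A→L→S = 9+8+3+5 = 25; finish at 25 minutes.
S lies on that path, so at 7 minutes the path becomes 27 minutes.
No other chain overtakes it, so the finish is 27 minutes.
Change in finish: 27 − 25 = +2 minutes.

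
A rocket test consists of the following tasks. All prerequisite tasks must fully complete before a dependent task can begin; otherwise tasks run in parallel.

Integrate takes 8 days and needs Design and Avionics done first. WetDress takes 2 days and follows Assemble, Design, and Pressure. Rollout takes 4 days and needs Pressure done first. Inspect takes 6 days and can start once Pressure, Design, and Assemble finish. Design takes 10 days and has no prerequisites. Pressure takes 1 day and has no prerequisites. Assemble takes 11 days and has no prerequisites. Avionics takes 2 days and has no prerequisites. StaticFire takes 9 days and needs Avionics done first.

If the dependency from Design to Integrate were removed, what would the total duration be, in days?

17

With the dependency in place, Design→Integrate = 10+8 = 18 sets the finish at 18 days.
Without Design→Integrate, Integrate's earliest start moves from 10 to 2.
New critical path: Assemble→Inspect = 11+6 = 17 ⇒ 17 days.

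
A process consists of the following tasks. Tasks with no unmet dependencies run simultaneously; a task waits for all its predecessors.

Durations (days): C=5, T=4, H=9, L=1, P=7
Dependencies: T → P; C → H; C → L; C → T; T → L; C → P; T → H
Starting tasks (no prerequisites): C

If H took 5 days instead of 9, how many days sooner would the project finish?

The binding path is C→T→H = 5+4+9 = 18; finish at 18 days.
H lies on that path, so at 5 days the path becomes 14 days.
The binding chain switches to C→T→P = 5+4+7 = 16; finish 16 days.
Change in finish: 16 − 18 = -2 days.

2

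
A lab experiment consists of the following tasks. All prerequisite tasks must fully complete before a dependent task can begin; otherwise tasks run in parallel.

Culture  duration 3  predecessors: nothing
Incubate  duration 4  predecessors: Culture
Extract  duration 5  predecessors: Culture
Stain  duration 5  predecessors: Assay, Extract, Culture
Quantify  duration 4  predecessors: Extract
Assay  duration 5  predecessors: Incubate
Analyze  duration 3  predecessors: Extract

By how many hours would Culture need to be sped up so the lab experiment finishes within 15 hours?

Current finish: 17 hours; target: 15.
Culture is on every critical path, so each hour cut from Culture cuts the finish by one (this holds down to a finish of 15).
Need 17 − 15 = 2 hours off Culture → Culture becomes 1 hour, finish becomes 15.

2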